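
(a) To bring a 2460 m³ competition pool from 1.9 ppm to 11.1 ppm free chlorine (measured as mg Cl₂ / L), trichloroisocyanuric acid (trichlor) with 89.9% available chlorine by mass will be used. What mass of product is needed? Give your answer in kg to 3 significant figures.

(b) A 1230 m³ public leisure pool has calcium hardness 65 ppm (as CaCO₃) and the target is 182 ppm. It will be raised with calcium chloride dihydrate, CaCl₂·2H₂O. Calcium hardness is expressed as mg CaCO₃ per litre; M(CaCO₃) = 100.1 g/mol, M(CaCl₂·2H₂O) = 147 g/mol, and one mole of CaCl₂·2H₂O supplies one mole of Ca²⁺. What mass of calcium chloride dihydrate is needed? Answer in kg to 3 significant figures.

(a) 25.2 kg; (b) 211 kg

(a) Volume: 2460 m³ = 2,460,000 L.
(a) Chlorine deficit: 11.1 − 1.9 = 9.2 ppm = 9.2 mg/L as Cl₂.
(a) Cl₂ equivalent needed: 9.2 mg/L × 2,460,000 L = 22,630,000 mg = 22,630 g.
(a) Product at 89.9% available chlorine: 22,630 / 0.899 = 25,170 g.

(b) Volume: 1230 m³ = 1,230,000 L.
(b) Hardness to add: (182 − 65) = 117 mg/L as CaCO₃ × 1,230,000 L = 143,900 g as CaCO₃.
(b) Moles of Ca²⁺ (1 mol Ca²⁺ ≡ 1 mol CaCO₃): 143,900 / 100.1 g/mol = 1438 mol.
(b) Mass of CaCl₂·2H₂O: 1438 × 147 = 211,300 g.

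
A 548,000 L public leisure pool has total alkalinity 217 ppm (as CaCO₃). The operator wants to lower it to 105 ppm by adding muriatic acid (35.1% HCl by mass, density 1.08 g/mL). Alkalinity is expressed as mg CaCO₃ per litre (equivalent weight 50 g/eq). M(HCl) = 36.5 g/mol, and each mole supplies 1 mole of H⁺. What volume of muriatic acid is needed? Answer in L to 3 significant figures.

118 L

Alkalinity to neutralize: (217 − 105) = 112 mg/L as CaCO₃ × 548,000 L = 61,380 g as CaCO₃.
Equivalents of H⁺ required: 61,380 ÷ 50 g/eq = 1228 eq = 1228 mol HCl.
Mass of HCl: 1228 × 36.5 = 44,800 g.
Mass of 35.1% solution: 44,800 / 0.351 = 127,600 g.
Volume: 127,600 g ÷ 1.08 g/mL = 118,200 mL.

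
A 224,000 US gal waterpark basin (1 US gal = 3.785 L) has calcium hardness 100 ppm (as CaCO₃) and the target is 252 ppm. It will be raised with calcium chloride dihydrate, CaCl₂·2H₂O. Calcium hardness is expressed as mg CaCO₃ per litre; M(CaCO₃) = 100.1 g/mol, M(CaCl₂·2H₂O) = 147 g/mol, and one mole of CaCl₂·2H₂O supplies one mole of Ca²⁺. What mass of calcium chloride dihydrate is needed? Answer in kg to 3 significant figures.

Volume: 224,000 US gal × 3.785 L/gal = 847,840 L.
Hardness to add: (252 − 100) = 152 mg/L as CaCO₃ × 847,840 L = 128,900 g as CaCO₃.
Moles of Ca²⁺ (1 mol Ca²⁺ ≡ 1 mol CaCO₃): 128,900 / 100.1 g/mol = 1287 mol.
Mass of CaCl₂·2H₂O: 1287 × 147 = 189,300 g.

189 kg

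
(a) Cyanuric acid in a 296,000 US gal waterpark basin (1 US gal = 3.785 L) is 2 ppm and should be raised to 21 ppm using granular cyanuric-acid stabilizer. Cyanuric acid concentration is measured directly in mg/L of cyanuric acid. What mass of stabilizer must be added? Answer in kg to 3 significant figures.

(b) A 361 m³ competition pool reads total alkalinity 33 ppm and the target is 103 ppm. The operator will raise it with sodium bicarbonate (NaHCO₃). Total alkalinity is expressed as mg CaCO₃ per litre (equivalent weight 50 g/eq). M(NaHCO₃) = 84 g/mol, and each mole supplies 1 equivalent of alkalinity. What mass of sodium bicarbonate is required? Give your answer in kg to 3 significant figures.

(a) Volume: 296,000 US gal × 3.785 L/gal = 1,120,360 L.
(a) CYA to add: (21 − 2) = 19 mg/L × 1,120,360 L = 21,290 g cyanuric acid.

(b) Volume: 361 m³ = 361,000 L.
(b) Alkalinity to add: (103 − 33) = 70 mg/L as CaCO₃ × 361,000 L = 25,270 g as CaCO₃.
(b) Equivalents: 25,270 g ÷ 50 g/eq = 505.4 eq.
(b) NaHCO₃ supplies 1 eq per mole → 505.4 mol.
(b) Mass: 505.4 mol × 84 g/mol = 42,450 g.

(a) 21.3 kg; (b) 42.5 kg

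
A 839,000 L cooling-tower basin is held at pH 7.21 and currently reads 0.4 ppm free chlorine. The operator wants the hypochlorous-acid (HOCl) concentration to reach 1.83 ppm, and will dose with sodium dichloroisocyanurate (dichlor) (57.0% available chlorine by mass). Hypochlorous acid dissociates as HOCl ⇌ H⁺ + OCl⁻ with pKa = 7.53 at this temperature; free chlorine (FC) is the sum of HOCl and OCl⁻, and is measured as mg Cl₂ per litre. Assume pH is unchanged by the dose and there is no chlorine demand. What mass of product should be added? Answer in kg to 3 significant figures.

[OCl⁻]/[HOCl] = 10^(pH − pKa) = 10^(7.21 − 7.53) = 0.4786; fraction as HOCl = 1/(1 + 0.4786) = 0.6763.
Free chlorine required for 1.83 ppm HOCl: 1.83 / 0.6763 = 2.706 ppm.
FC to add: 2.706 − 0.4 = 2.306 mg/L as Cl₂.
Cl₂ equivalent: 2.306 mg/L × 839,000 L = 1935 g.
Product at 57.0% available Cl: 1935 / 0.57 = 3394 g.

3.39 kg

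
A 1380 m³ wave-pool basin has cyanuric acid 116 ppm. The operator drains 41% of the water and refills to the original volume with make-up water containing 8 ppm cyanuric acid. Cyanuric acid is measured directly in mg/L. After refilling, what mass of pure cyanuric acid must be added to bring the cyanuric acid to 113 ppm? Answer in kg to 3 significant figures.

57.0 kg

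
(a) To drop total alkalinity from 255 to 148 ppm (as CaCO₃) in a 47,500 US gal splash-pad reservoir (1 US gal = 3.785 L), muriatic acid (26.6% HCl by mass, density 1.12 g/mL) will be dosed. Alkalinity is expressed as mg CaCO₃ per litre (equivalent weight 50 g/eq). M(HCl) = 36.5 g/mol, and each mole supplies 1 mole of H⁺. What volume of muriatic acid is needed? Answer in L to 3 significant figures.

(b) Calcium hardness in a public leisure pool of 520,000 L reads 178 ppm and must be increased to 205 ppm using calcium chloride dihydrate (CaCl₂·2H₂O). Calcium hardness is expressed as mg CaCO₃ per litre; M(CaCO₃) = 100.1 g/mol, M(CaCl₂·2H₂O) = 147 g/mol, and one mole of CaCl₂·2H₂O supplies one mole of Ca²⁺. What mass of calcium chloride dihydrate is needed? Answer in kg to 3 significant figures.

(a) Volume: 47,500 US gal × 3.785 L/gal = 179,788 L.
(a) Alkalinity to neutralize: (255 − 148) = 107 mg/L as CaCO₃ × 179,788 L = 19,240 g as CaCO₃.
(a) Equivalents of H⁺ required: 19,240 ÷ 50 g/eq = 384.7 eq = 384.7 mol HCl.
(a) Mass of HCl: 384.7 × 36.5 = 14,040 g.
(a) Mass of 26.6% solution: 14,040 / 0.266 = 52,790 g.
(a) Volume: 52,790 g ÷ 1.12 g/mL = 47,140 mL.

(b) Hardness to add: (205 − 178) = 27 mg/L as CaCO₃ × 520,000 L = 14,040 g as CaCO₃.
(b) Moles of Ca²⁺ (1 mol Ca²⁺ ≡ 1 mol CaCO₃): 14,040 / 100.1 g/mol = 140.3 mol.
(b) Mass of CaCl₂·2H₂O: 140.3 × 147 = 20,620 g.

(a) 47.1 L; (b) 20.6 kg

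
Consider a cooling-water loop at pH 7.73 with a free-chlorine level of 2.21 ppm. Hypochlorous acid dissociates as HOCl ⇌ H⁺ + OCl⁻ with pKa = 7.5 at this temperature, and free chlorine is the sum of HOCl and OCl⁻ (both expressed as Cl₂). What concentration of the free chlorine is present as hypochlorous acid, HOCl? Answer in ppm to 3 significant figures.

[OCl⁻]/[HOCl] = 10^(pH − pKa) = 10^(7.73 − 7.5) = 10^0.23 = 1.698.
Fraction as HOCl = 1 / (1 + 1.698) = 0.3706.
HOCl = 0.3706 × 2.21 ppm = 0.8191 ppm.

0.819 ppm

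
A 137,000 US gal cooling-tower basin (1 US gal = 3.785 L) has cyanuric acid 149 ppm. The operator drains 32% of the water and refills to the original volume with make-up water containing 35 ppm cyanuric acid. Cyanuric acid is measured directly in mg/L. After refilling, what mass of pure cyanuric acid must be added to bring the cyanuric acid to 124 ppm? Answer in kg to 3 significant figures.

Volume: 137,000 US gal × 3.785 L/gal = 518,545 L.
After draining 32% and refilling: 149 × 0.68 + 35 × 0.32 = 112.52 ppm.
Deficit to target: 124 − 112.52 = 11.48 mg/L.
Mass: 11.48 mg/L × 518,545 L = 5953 g cyanuric acid.

5.95 kg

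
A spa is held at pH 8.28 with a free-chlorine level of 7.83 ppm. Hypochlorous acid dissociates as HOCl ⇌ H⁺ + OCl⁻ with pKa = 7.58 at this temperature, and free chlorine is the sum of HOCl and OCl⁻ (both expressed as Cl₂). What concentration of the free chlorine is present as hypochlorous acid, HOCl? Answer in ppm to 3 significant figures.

1.30 ppm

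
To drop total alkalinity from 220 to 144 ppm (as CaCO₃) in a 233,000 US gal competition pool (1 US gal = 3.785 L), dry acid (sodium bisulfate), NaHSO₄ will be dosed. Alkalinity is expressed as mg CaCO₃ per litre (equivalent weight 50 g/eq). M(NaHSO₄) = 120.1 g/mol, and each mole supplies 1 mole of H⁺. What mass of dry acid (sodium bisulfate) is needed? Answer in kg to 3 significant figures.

161 kg

Volume: 233,000 US gal × 3.785 L/gal = 881,905 L.
Alkalinity to neutralize: (220 − 144) = 76 mg/L as CaCO₃ × 881,905 L = 67,020 g as CaCO₃.
Equivalents of H⁺ required: 67,020 ÷ 50 g/eq = 1340 eq = 1340 mol NaHSO₄.
Mass of NaHSO₄: 1340 × 120.1 = 161,000 g.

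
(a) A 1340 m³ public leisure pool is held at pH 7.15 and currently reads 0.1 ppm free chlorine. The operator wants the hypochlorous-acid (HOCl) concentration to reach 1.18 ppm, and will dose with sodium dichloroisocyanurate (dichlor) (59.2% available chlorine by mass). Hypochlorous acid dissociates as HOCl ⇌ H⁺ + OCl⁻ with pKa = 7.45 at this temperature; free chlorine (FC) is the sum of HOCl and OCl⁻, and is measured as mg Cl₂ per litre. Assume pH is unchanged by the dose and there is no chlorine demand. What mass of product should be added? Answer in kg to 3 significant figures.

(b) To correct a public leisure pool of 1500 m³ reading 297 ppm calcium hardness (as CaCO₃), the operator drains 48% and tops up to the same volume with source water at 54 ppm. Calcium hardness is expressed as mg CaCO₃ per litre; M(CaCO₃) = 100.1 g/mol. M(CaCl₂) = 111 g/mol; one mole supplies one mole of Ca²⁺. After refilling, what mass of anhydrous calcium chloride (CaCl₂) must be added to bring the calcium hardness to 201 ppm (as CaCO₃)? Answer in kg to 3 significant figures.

(a) 3.78 kg; (b) 34.3 kg

(a) Volume: 1340 m³ = 1,340,000 L.
(a) [OCl⁻]/[HOCl] = 10^(pH − pKa) = 10^(7.15 − 7.45) = 0.5012; fraction as HOCl = 1/(1 + 0.5012) = 0.6661.
(a) Free chlorine required for 1.18 ppm HOCl: 1.18 / 0.6661 = 1.771 ppm.
(a) FC to add: 1.771 − 0.1 = 1.671 mg/L as Cl₂.
(a) Cl₂ equivalent: 1.671 mg/L × 1,340,000 L = 2240 g.
(a) Product at 59.2% available Cl: 2240 / 0.592 = 3783 g.

(b) Volume: 1500 m³ = 1,500,000 L.
(b) After draining 48% and refilling: 297 × 0.52 + 54 × 0.48 = 180.36 ppm.
(b) Deficit to target: 201 − 180.36 = 20.64 mg/L.
(b) As CaCO₃: 20.64 mg/L × 1,500,000 L = 30,960 g; ÷ 100.1 = 309.3 mol Ca²⁺.
(b) Mass: 309.3 × 111 = 34,330 g.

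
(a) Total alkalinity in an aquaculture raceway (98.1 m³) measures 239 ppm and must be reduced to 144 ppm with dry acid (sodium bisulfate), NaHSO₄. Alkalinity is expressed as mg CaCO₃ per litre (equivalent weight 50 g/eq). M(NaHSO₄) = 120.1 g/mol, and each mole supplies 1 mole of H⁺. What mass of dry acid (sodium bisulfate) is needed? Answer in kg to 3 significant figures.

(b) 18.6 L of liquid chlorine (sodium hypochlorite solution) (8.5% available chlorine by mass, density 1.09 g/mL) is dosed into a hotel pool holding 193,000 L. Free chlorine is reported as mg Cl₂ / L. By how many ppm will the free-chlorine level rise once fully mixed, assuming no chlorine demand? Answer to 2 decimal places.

(a) 22.4 kg; (b) 8.93 ppm

(a) Volume: 98.1 m³ = 98,100 L.
(a) Alkalinity to neutralize: (239 − 144) = 95 mg/L as CaCO₃ × 98,100 L = 9320 g as CaCO₃.
(a) Equivalents of H⁺ required: 9320 ÷ 50 g/eq = 186.4 eq = 186.4 mol NaHSO₄.
(a) Mass of NaHSO₄: 186.4 × 120.1 = 22,390 g.

(b) Mass of solution: 18.6 L × 1000 mL/L × 1.09 g/mL = 20,270 g.
(b) Available chlorine delivered: 20,270 g × 0.085 = 1723 g as Cl₂.
(b) Concentration rise: 1723 g / 193,000 L = 8.929 mg/L = 8.93 ppm.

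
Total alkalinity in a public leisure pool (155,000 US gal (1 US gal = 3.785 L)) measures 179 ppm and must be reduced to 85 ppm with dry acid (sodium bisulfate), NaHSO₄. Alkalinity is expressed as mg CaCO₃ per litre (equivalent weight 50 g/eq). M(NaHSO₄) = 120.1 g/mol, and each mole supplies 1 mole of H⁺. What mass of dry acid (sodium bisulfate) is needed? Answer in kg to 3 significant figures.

132 kg

Volume: 155,000 US gal × 3.785 L/gal = 586,675 L.
Alkalinity to neutralize: (179 − 85) = 94 mg/L as CaCO₃ × 586,675 L = 55,150 g as CaCO₃.
Equivalents of H⁺ required: 55,150 ÷ 50 g/eq = 1103 eq = 1103 mol NaHSO₄.
Mass of NaHSO₄: 1103 × 120.1 = 132,500 g.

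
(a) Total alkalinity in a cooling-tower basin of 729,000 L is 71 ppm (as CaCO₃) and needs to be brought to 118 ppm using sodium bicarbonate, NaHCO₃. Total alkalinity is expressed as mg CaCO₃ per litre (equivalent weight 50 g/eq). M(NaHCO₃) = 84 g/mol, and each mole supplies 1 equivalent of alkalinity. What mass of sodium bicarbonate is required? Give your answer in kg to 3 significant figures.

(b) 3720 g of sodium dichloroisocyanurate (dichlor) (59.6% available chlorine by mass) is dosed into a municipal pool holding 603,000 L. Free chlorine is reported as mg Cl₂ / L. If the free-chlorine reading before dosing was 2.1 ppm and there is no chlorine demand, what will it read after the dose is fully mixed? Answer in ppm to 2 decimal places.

(a) Alkalinity to add: (118 − 71) = 47 mg/L as CaCO₃ × 729,000 L = 34,260 g as CaCO₃.
(a) Equivalents: 34,260 g ÷ 50 g/eq = 685.3 eq.
(a) NaHCO₃ supplies 1 eq per mole → 685.3 mol.
(a) Mass: 685.3 mol × 84 g/mol = 57,560 g.

(b) Available chlorine delivered: 3720 g × 0.596 = 2217 g as Cl₂.
(b) Concentration rise: 2217 g / 603,000 L = 3.677 mg/L = 3.68 ppm.
(b) Final FC: 2.1 + 3.68 = 5.78 ppm.

(a) 57.6 kg; (b) 5.78 ppm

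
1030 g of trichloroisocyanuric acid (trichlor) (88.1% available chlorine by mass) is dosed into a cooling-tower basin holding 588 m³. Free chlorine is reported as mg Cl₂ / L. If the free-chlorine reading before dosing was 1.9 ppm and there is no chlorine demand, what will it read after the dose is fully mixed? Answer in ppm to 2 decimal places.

3.44 ppm

Volume: 588 m³ = 588,000 L.
Available chlorine delivered: 1030 g × 0.881 = 907.4 g as Cl₂.
Concentration rise: 907.4 g / 588,000 L = 1.543 mg/L = 1.54 ppm.
Final FC: 1.9 + 1.54 = 3.44 ppm.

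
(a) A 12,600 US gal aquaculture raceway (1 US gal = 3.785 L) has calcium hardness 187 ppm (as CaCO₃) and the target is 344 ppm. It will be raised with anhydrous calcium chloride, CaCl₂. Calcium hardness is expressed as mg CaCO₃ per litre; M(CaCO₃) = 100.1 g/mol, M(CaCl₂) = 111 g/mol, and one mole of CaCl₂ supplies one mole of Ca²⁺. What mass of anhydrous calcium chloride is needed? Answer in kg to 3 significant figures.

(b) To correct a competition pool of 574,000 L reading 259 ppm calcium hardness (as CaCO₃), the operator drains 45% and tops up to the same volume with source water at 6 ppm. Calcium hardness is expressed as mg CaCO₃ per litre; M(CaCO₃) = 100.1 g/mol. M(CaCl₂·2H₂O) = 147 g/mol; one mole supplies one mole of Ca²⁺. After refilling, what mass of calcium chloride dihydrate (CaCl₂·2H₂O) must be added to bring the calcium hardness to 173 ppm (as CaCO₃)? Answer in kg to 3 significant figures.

(a) 8.30 kg; (b) 23.5 kg

(a) Volume: 12,600 US gal × 3.785 L/gal = 47,691 L.
(a) Hardness to add: (344 − 187) = 157 mg/L as CaCO₃ × 47,691 L = 7487 g as CaCO₃.
(a) Moles of Ca²⁺ (1 mol Ca²⁺ ≡ 1 mol CaCO₃): 7487 / 100.1 g/mol = 74.8 mol.
(a) Mass of CaCl₂: 74.8 × 111 = 8303 g.

(b) After draining 45% and refilling: 259 × 0.55 + 6 × 0.45 = 145.15 ppm.
(b) Deficit to target: 173 − 145.15 = 27.85 mg/L.
(b) As CaCO₃: 27.85 mg/L × 574,000 L = 15,990 g; ÷ 100.1 = 159.7 mol Ca²⁺.
(b) Mass: 159.7 × 147 = 23,480 g.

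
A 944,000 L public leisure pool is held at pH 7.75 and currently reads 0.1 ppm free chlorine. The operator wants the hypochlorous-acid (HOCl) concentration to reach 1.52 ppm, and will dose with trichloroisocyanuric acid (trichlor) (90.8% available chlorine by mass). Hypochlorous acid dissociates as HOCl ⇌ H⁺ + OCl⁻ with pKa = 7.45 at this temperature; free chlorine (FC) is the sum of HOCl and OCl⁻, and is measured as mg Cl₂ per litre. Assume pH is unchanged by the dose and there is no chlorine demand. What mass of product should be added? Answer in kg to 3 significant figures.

[OCl⁻]/[HOCl] = 10^(pH − pKa) = 10^(7.75 − 7.45) = 1.995; fraction as HOCl = 1/(1 + 1.995) = 0.3339.
Free chlorine required for 1.52 ppm HOCl: 1.52 / 0.3339 = 4.553 ppm.
FC to add: 4.553 − 0.1 = 4.453 mg/L as Cl₂.
Cl₂ equivalent: 4.453 mg/L × 944,000 L = 4203 g.
Product at 90.8% available Cl: 4203 / 0.908 = 4629 g.

4.63 kg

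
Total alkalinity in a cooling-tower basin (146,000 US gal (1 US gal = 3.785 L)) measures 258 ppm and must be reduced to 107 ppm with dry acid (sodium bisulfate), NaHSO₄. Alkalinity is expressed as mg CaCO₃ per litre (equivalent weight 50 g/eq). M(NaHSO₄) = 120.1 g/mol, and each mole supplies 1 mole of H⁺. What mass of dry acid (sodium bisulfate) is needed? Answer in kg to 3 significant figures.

Volume: 146,000 US gal × 3.785 L/gal = 552,610 L.
Alkalinity to neutralize: (258 − 107) = 151 mg/L as CaCO₃ × 552,610 L = 83,440 g as CaCO₃.
Equivalents of H⁺ required: 83,440 ÷ 50 g/eq = 1669 eq = 1669 mol NaHSO₄.
Mass of NaHSO₄: 1669 × 120.1 = 200,400 g.

200 kg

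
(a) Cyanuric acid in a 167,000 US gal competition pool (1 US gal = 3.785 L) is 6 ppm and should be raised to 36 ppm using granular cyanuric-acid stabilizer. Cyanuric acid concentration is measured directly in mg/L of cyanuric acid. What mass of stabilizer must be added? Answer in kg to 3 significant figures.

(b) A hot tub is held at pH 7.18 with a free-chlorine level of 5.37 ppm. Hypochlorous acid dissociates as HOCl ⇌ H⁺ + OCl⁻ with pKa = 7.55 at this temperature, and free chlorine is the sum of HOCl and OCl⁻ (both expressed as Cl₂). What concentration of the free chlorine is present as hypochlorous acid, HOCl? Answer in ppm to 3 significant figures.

(a) Volume: 167,000 US gal × 3.785 L/gal = 632,095 L.
(a) CYA to add: (36 − 6) = 30 mg/L × 632,095 L = 18,960 g cyanuric acid.

(b) [OCl⁻]/[HOCl] = 10^(pH − pKa) = 10^(7.18 − 7.55) = 10^-0.37 = 0.4266.
(b) Fraction as HOCl = 1 / (1 + 0.4266) = 0.701.
(b) HOCl = 0.701 × 5.37 ppm = 3.764 ppm.

(a) 19.0 kg; (b) 3.76 ppm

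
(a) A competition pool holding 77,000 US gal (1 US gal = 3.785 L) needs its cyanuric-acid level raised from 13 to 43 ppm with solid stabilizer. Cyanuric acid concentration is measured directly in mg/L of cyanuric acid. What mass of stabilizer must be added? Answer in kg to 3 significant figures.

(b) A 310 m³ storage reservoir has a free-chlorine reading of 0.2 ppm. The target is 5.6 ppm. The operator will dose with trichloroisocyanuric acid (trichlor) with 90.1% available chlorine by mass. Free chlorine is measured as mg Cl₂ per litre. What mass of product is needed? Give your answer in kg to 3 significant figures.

(a) Volume: 77,000 US gal × 3.785 L/gal = 291,445 L.
(a) CYA to add: (43 − 13) = 30 mg/L × 291,445 L = 8743 g cyanuric acid.

(b) Volume: 310 m³ = 310,000 L.
(b) Chlorine deficit: 5.6 − 0.2 = 5.4 ppm = 5.4 mg/L as Cl₂.
(b) Cl₂ equivalent needed: 5.4 mg/L × 310,000 L = 1,674,000 mg = 1674 g.
(b) Product at 90.1% available chlorine: 1674 / 0.901 = 1858 g.

(a) 8.74 kg; (b) 1.86 kg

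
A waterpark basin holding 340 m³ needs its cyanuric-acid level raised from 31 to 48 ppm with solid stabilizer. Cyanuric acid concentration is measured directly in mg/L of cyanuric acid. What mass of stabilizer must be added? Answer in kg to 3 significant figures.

Volume: 340 m³ = 340,000 L.
CYA to add: (48 − 31) = 17 mg/L × 340,000 L = 5780 g cyanuric acid.

5.78 kg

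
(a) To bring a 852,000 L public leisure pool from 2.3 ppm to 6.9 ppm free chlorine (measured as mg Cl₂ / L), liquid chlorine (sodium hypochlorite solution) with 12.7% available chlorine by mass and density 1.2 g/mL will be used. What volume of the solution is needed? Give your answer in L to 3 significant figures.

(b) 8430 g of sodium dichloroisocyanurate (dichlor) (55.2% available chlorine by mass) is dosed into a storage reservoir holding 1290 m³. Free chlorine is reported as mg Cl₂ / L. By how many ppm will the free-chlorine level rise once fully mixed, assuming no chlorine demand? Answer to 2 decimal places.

(a) 25.7 L; (b) 3.61 ppm

(a) Chlorine deficit: 6.9 − 2.3 = 4.6 ppm = 4.6 mg/L as Cl₂.
(a) Cl₂ equivalent needed: 4.6 mg/L × 852,000 L = 3,919,000 mg = 3919 g.
(a) Product at 12.7% available chlorine: 3919 / 0.127 = 30,860 g.
(a) Volume at density 1.2 g/mL: 30,860 g ÷ 1.2 g/mL = 25,720 mL.

(b) Volume: 1290 m³ = 1,290,000 L.
(b) Available chlorine delivered: 8430 g × 0.552 = 4653 g as Cl₂.
(b) Concentration rise: 4653 g / 1,290,000 L = 3.607 mg/L = 3.61 ppm.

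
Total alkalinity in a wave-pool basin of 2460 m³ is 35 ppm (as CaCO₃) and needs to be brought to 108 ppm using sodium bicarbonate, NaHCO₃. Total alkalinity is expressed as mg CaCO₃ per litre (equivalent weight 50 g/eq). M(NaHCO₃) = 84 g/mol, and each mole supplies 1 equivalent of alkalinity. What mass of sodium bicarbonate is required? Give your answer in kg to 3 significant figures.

Volume: 2460 m³ = 2,460,000 L.
Alkalinity to add: (108 − 35) = 73 mg/L as CaCO₃ × 2,460,000 L = 179,600 g as CaCO₃.
Equivalents: 179,600 g ÷ 50 g/eq = 3592 eq.
NaHCO₃ supplies 1 eq per mole → 3592 mol.
Mass: 3592 mol × 84 g/mol = 301,700 g.

302 kg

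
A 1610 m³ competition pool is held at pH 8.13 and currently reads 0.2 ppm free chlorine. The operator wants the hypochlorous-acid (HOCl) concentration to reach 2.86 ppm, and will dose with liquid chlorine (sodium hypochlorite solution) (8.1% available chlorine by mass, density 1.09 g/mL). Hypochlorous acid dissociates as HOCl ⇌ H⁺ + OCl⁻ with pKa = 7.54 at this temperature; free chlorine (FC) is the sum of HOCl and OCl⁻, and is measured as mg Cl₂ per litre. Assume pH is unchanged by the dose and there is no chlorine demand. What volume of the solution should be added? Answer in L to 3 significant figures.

Volume: 1610 m³ = 1,610,000 L.
[OCl⁻]/[HOCl] = 10^(pH − pKa) = 10^(8.13 − 7.54) = 3.89; fraction as HOCl = 1/(1 + 3.89) = 0.2045.
Free chlorine required for 2.86 ppm HOCl: 2.86 / 0.2045 = 13.99 ppm.
FC to add: 13.99 − 0.2 = 13.79 mg/L as Cl₂.
Cl₂ equivalent: 13.79 mg/L × 1,610,000 L = 22,200 g.
Product at 8.1% available Cl: 22,200 / 0.081 = 274,000 g.
Volume: 274,000 g ÷ 1.09 g/mL = 251,400 mL.

251 L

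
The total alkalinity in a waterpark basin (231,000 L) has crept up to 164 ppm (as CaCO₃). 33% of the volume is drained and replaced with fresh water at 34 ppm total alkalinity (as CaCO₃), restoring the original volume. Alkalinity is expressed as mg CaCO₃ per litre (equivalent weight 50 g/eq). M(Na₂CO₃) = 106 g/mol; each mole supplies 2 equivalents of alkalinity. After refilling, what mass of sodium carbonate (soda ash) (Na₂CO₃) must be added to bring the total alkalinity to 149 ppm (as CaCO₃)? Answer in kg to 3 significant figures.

6.83 kg

After draining 33% and refilling: 164 × 0.67 + 34 × 0.33 = 121.1 ppm.
Deficit to target: 149 − 121.1 = 27.9 mg/L.
As CaCO₃: 27.9 mg/L × 231,000 L = 6445 g; ÷ 50 g/eq ÷ 2 = 64.45 mol Na₂CO₃.
Mass: 64.45 × 106 = 6832 g.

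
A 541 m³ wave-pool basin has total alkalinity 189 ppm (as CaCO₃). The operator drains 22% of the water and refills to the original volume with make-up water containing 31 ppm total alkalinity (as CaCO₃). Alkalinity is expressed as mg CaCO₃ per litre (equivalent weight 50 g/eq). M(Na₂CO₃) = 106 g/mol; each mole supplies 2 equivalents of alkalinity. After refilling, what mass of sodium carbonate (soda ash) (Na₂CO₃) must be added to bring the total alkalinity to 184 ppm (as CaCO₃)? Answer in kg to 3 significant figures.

17.1 kg

Volume: 541 m³ = 541,000 L.
After draining 22% and refilling: 189 × 0.78 + 31 × 0.22 = 154.24 ppm.
Deficit to target: 184 − 154.24 = 29.76 mg/L.
As CaCO₃: 29.76 mg/L × 541,000 L = 16,100 g; ÷ 50 g/eq ÷ 2 = 161 mol Na₂CO₃.
Mass: 161 × 106 = 17,070 g.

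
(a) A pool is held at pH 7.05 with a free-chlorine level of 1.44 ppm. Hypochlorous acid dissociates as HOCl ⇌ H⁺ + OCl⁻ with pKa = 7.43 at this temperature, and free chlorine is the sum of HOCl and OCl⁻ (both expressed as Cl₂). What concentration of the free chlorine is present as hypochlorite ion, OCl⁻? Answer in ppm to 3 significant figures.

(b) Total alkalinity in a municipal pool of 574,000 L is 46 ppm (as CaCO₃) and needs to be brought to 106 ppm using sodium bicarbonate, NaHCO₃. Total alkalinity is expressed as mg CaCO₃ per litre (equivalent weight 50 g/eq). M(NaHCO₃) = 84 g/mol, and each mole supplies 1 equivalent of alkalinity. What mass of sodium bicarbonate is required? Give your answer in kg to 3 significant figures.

(a) [OCl⁻]/[HOCl] = 10^(pH − pKa) = 10^(7.05 − 7.43) = 10^-0.38 = 0.4169.
(a) Fraction as HOCl = 1 / (1 + 0.4169) = 0.7058.
(a) OCl⁻ = (1 − 0.7058) × 1.44 ppm = 0.4237 ppm.

(b) Alkalinity to add: (106 − 46) = 60 mg/L as CaCO₃ × 574,000 L = 34,440 g as CaCO₃.
(b) Equivalents: 34,440 g ÷ 50 g/eq = 688.8 eq.
(b) NaHCO₃ supplies 1 eq per mole → 688.8 mol.
(b) Mass: 688.8 mol × 84 g/mol = 57,860 g.

(a) 0.424 ppm; (b) 57.9 kg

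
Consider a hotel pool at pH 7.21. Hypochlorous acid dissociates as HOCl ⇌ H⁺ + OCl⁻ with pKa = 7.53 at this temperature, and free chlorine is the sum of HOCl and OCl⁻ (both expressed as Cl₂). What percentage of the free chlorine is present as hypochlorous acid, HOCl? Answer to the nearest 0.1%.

67.6%

[OCl⁻]/[HOCl] = 10^(pH − pKa) = 10^(7.21 − 7.53) = 10^-0.32 = 0.4786.
Fraction as HOCl = 1 / (1 + 0.4786) = 0.6763.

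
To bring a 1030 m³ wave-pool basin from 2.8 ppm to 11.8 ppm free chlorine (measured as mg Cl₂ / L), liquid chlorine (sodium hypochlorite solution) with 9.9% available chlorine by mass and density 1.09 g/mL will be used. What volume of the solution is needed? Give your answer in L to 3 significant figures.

85.9 L

Volume: 1030 m³ = 1,030,000 L.
Chlorine deficit: 11.8 − 2.8 = 9 ppm = 9 mg/L as Cl₂.
Cl₂ equivalent needed: 9 mg/L × 1,030,000 L = 9,270,000 mg = 9270 g.
Product at 9.9% available chlorine: 9270 / 0.099 = 93,640 g.
Volume at density 1.09 g/mL: 93,640 g ÷ 1.09 g/mL = 85,900 mL.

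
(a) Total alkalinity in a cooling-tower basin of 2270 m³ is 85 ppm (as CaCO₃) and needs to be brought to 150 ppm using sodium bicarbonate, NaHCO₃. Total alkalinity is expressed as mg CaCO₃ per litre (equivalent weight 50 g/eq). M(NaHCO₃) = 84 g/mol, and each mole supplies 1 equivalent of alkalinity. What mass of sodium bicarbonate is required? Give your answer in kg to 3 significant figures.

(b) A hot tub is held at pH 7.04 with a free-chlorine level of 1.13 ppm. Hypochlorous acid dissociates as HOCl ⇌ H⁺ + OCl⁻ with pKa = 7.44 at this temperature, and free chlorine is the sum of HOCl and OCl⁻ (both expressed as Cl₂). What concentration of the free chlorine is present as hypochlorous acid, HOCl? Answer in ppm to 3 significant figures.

(a) 248 kg; (b) 0.808 ppm

(a) Volume: 2270 m³ = 2,270,000 L.
(a) Alkalinity to add: (150 − 85) = 65 mg/L as CaCO₃ × 2,270,000 L = 147,600 g as CaCO₃.
(a) Equivalents: 147,600 g ÷ 50 g/eq = 2951 eq.
(a) NaHCO₃ supplies 1 eq per mole → 2951 mol.
(a) Mass: 2951 mol × 84 g/mol = 247,900 g.

(b) [OCl⁻]/[HOCl] = 10^(pH − pKa) = 10^(7.04 − 7.44) = 10^-0.40 = 0.3981.
(b) Fraction as HOCl = 1 / (1 + 0.3981) = 0.7153.
(b) HOCl = 0.7153 × 1.13 ppm = 0.8082 ppm.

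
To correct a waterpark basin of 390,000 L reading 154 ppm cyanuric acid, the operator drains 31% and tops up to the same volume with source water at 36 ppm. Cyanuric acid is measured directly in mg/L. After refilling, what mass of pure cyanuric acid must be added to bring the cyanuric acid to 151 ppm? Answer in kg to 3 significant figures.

After draining 31% and refilling: 154 × 0.69 + 36 × 0.31 = 117.42 ppm.
Deficit to target: 151 − 117.42 = 33.58 mg/L.
Mass: 33.58 mg/L × 390,000 L = 13,100 g cyanuric acid.

13.1 kg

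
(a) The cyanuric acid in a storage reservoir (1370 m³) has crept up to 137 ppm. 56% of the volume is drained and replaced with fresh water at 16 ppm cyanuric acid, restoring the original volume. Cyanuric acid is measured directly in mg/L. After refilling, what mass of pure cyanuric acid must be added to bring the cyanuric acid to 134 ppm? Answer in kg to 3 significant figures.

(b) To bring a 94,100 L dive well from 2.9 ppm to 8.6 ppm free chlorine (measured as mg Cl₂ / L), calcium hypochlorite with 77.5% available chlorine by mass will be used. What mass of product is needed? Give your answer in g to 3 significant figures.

(a) Volume: 1370 m³ = 1,370,000 L.
(a) After draining 56% and refilling: 137 × 0.44 + 16 × 0.56 = 69.24 ppm.
(a) Deficit to target: 134 − 69.24 = 64.76 mg/L.
(a) Mass: 64.76 mg/L × 1,370,000 L = 88,720 g cyanuric acid.

(b) Chlorine deficit: 8.6 − 2.9 = 5.7 ppm = 5.7 mg/L as Cl₂.
(b) Cl₂ equivalent needed: 5.7 mg/L × 94,100 L = 536,400 mg = 536.4 g.
(b) Product at 77.5% available chlorine: 536.4 / 0.775 = 692.1 g.

(a) 88.7 kg; (b) 692 g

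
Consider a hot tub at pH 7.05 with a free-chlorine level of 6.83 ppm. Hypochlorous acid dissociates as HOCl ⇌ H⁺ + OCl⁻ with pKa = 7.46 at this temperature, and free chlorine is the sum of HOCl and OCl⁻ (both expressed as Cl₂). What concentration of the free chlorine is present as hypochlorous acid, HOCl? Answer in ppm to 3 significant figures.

4.92 ppm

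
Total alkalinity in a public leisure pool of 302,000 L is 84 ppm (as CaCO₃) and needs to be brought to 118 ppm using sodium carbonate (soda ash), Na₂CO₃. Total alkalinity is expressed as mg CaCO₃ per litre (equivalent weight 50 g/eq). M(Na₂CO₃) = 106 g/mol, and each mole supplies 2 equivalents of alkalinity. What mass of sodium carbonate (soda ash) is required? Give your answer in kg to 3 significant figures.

Alkalinity to add: (118 − 84) = 34 mg/L as CaCO₃ × 302,000 L = 10,270 g as CaCO₃.
Equivalents: 10,270 g ÷ 50 g/eq = 205.4 eq.
Each mole of Na₂CO₃ supplies 2 eq, so 205.4 / 2 = 102.7 mol.
Mass: 102.7 mol × 106 g/mol = 10,880 g.

10.9 kg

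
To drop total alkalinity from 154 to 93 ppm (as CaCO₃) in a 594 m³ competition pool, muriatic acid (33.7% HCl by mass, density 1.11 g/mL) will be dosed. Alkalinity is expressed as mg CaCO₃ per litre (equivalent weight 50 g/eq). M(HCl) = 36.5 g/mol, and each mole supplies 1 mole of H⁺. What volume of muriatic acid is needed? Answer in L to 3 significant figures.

70.7 L

Volume: 594 m³ = 594,000 L.
Alkalinity to neutralize: (154 − 93) = 61 mg/L as CaCO₃ × 594,000 L = 36,230 g as CaCO₃.
Equivalents of H⁺ required: 36,230 ÷ 50 g/eq = 724.7 eq = 724.7 mol HCl.
Mass of HCl: 724.7 × 36.5 = 26,450 g.
Mass of 33.7% solution: 26,450 / 0.337 = 78,490 g.
Volume: 78,490 g ÷ 1.11 g/mL = 70,710 mL.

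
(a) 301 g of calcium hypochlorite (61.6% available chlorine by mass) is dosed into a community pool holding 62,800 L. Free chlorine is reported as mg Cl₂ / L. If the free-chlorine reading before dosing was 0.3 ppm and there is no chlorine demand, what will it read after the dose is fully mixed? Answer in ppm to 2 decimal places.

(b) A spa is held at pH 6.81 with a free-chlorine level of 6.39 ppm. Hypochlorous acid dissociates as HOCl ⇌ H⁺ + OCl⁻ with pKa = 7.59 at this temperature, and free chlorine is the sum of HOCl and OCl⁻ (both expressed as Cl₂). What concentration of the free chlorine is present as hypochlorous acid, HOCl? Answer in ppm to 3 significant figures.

(a) 3.25 ppm; (b) 5.48 ppm

(a) Available chlorine delivered: 301 g × 0.616 = 185.4 g as Cl₂.
(a) Concentration rise: 185.4 g / 62,800 L = 2.952 mg/L = 2.95 ppm.
(a) Final FC: 0.3 + 2.95 = 3.25 ppm.

(b) [OCl⁻]/[HOCl] = 10^(pH − pKa) = 10^(6.81 − 7.59) = 10^-0.78 = 0.166.
(b) Fraction as HOCl = 1 / (1 + 0.166) = 0.8577.
(b) HOCl = 0.8577 × 6.39 ppm = 5.48 ppm.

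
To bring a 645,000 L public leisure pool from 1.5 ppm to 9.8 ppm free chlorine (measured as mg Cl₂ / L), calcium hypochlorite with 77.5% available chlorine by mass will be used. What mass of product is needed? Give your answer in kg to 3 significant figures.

Chlorine deficit: 9.8 − 1.5 = 8.3 ppm = 8.3 mg/L as Cl₂.
Cl₂ equivalent needed: 8.3 mg/L × 645,000 L = 5,354,000 mg = 5354 g.
Product at 77.5% available chlorine: 5354 / 0.775 = 6908 g.

6.91 kg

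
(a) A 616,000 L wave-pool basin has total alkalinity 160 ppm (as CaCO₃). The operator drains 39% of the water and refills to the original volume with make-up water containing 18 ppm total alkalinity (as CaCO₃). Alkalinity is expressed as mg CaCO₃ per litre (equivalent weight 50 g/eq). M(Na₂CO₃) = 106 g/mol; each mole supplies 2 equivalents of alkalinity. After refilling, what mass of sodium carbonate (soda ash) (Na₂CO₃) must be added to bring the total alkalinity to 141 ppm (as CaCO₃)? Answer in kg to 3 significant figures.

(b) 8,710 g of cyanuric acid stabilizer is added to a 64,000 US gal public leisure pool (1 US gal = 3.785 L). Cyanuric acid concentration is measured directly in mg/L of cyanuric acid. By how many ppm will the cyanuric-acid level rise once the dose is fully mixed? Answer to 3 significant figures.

(a) After draining 39% and refilling: 160 × 0.61 + 18 × 0.39 = 104.62 ppm.
(a) Deficit to target: 141 − 104.62 = 36.38 mg/L.
(a) As CaCO₃: 36.38 mg/L × 616,000 L = 22,410 g; ÷ 50 g/eq ÷ 2 = 224.1 mol Na₂CO₃.
(a) Mass: 224.1 × 106 = 23,750 g.

(b) Volume: 64,000 US gal × 3.785 L/gal = 242,240 L.
(b) Rise: 8,710 g / 242,240 L × 1000 = 35.96 mg/L.

(a) 23.8 kg; (b) 36.0 ppm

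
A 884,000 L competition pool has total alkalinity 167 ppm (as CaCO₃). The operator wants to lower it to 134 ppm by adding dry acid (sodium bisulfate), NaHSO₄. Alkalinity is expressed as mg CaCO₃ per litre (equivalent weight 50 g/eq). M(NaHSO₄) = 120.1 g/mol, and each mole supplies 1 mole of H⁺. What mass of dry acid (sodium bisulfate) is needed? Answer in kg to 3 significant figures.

70.1 kg

Alkalinity to neutralize: (167 − 134) = 33 mg/L as CaCO₃ × 884,000 L = 29,170 g as CaCO₃.
Equivalents of H⁺ required: 29,170 ÷ 50 g/eq = 583.4 eq = 583.4 mol NaHSO₄.
Mass of NaHSO₄: 583.4 × 120.1 = 70,070 g.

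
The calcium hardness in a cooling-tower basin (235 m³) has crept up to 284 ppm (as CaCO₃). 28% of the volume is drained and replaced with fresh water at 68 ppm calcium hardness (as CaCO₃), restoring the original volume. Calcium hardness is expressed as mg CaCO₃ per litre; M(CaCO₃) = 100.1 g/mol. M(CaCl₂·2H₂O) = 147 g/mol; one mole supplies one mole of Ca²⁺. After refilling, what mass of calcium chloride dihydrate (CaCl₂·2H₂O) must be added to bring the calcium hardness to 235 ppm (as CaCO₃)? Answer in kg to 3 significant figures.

Volume: 235 m³ = 235,000 L.
After draining 28% and refilling: 284 × 0.72 + 68 × 0.28 = 223.52 ppm.
Deficit to target: 235 − 223.52 = 11.48 mg/L.
As CaCO₃: 11.48 mg/L × 235,000 L = 2698 g; ÷ 100.1 = 26.95 mol Ca²⁺.
Mass: 26.95 × 147 = 3962 g.

3.96 kg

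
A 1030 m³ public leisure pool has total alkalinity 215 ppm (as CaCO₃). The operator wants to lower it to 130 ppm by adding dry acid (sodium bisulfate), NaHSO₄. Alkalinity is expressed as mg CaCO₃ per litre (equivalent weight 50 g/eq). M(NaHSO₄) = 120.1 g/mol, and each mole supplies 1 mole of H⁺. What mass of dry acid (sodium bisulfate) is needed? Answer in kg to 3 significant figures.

210 kg

Volume: 1030 m³ = 1,030,000 L.
Alkalinity to neutralize: (215 − 130) = 85 mg/L as CaCO₃ × 1,030,000 L = 87,550 g as CaCO₃.
Equivalents of H⁺ required: 87,550 ÷ 50 g/eq = 1751 eq = 1751 mol NaHSO₄.
Mass of NaHSO₄: 1751 × 120.1 = 210,300 g.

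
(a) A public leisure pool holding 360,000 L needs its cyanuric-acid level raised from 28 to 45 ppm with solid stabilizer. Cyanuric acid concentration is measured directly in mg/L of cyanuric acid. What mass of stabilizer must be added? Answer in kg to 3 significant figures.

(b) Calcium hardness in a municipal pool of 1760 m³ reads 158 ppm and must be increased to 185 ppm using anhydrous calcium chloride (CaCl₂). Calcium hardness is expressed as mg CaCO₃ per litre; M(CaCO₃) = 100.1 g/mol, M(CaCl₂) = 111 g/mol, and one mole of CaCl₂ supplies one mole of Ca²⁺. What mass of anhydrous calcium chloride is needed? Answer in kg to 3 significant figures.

(a) 6.12 kg; (b) 52.7 kg

(a) CYA to add: (45 − 28) = 17 mg/L × 360,000 L = 6120 g cyanuric acid.

(b) Volume: 1760 m³ = 1,760,000 L.
(b) Hardness to add: (185 − 158) = 27 mg/L as CaCO₃ × 1,760,000 L = 47,520 g as CaCO₃.
(b) Moles of Ca²⁺ (1 mol Ca²⁺ ≡ 1 mol CaCO₃): 47,520 / 100.1 g/mol = 474.7 mol.
(b) Mass of CaCl₂: 474.7 × 111 = 52,690 g.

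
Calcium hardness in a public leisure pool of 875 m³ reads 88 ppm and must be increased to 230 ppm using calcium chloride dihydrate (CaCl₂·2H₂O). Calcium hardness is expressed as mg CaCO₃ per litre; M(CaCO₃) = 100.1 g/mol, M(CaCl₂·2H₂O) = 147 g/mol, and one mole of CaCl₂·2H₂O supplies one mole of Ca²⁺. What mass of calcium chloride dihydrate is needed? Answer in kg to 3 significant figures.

182 kg

Volume: 875 m³ = 875,000 L.
Hardness to add: (230 − 88) = 142 mg/L as CaCO₃ × 875,000 L = 124,200 g as CaCO₃.
Moles of Ca²⁺ (1 mol Ca²⁺ ≡ 1 mol CaCO₃): 124,200 / 100.1 g/mol = 1241 mol.
Mass of CaCl₂·2H₂O: 1241 × 147 = 182,500 g.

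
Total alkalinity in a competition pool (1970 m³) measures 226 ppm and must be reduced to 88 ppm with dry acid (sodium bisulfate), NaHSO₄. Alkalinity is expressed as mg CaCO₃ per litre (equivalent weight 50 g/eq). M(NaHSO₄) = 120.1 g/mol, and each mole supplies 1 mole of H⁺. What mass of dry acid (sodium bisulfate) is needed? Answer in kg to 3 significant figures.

Volume: 1970 m³ = 1,970,000 L.
Alkalinity to neutralize: (226 − 88) = 138 mg/L as CaCO₃ × 1,970,000 L = 271,900 g as CaCO₃.
Equivalents of H⁺ required: 271,900 ÷ 50 g/eq = 5437 eq = 5437 mol NaHSO₄.
Mass of NaHSO₄: 5437 × 120.1 = 653,000 g.

653 kg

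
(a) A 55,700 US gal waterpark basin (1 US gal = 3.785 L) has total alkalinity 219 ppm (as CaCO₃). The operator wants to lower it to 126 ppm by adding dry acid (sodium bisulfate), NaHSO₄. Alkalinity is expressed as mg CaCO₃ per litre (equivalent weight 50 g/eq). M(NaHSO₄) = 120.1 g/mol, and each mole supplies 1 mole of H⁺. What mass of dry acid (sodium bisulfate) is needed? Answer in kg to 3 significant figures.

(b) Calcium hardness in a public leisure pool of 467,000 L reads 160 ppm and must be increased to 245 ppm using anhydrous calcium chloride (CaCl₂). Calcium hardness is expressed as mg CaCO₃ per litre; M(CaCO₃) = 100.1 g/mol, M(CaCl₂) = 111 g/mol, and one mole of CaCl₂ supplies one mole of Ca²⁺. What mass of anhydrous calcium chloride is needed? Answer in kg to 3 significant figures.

(a) Volume: 55,700 US gal × 3.785 L/gal = 210,824 L.
(a) Alkalinity to neutralize: (219 − 126) = 93 mg/L as CaCO₃ × 210,824 L = 19,610 g as CaCO₃.
(a) Equivalents of H⁺ required: 19,610 ÷ 50 g/eq = 392.1 eq = 392.1 mol NaHSO₄.
(a) Mass of NaHSO₄: 392.1 × 120.1 = 47,100 g.

(b) Hardness to add: (245 − 160) = 85 mg/L as CaCO₃ × 467,000 L = 39,700 g as CaCO₃.
(b) Moles of Ca²⁺ (1 mol Ca²⁺ ≡ 1 mol CaCO₃): 39,700 / 100.1 g/mol = 396.6 mol.
(b) Mass of CaCl₂: 396.6 × 111 = 44,020 g.

(a) 47.1 kg; (b) 44.0 kg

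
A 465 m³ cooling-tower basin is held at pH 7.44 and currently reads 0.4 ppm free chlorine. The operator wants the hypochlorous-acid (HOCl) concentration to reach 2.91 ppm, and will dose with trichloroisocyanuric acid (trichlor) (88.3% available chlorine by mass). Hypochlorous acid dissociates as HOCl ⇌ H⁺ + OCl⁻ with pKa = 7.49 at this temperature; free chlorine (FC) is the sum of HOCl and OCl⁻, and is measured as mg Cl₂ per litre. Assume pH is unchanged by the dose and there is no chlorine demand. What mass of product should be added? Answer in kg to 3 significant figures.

Volume: 465 m³ = 465,000 L.
[OCl⁻]/[HOCl] = 10^(pH − pKa) = 10^(7.44 − 7.49) = 0.8913; fraction as HOCl = 1/(1 + 0.8913) = 0.5288.
Free chlorine required for 2.91 ppm HOCl: 2.91 / 0.5288 = 5.504 ppm.
FC to add: 5.504 − 0.4 = 5.104 mg/L as Cl₂.
Cl₂ equivalent: 5.104 mg/L × 465,000 L = 2373 g.
Product at 88.3% available Cl: 2373 / 0.883 = 2688 g.

2.69 kg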